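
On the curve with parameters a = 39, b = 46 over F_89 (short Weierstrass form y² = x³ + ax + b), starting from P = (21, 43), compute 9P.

(8, 46)

Repeated addition: build up to 9P.
2P: tangent at (21, 43): λ = (3·21² + 39)/(2·43) ≡ 27/86. 86⁻¹ ≡ 59 (mod 89), so λ ≡ 27·59 ≡ 80.
  x = λ² - 21 - 21 = 6400 - 42 ≡ 39; y = λ·(21 - 39) - 43 ≡ 30. → (39, 30)
3P: (39, 30) + (21, 43). λ = (43 - 30)/(21 - 39) ≡ 13/71 mod 89. 71⁻¹ ≡ 84 (mod 89) since 71·84 = 5964 ≡ 1, so λ ≡ 24.
  x = λ² - 39 - 21 = 576 - 60 ≡ 71; y = λ·(39 - 71) - 30 ≡ 3. → (71, 3)
4P: (71, 3) + (21, 43). λ = (43 - 3)/(21 - 71) ≡ 40/39 mod 89. 39⁻¹ ≡ 16 (mod 89), so λ ≡ 17.
  x = λ² - 71 - 21 = 289 - 92 ≡ 19; y = λ·(71 - 19) - 3 ≡ 80. → (19, 80)
5P: (19, 80) + (21, 43). λ = (43 - 80)/(21 - 19) ≡ 52/2 mod 89. 2⁻¹ ≡ 45 (mod 89) since 2·45 = 90 ≡ 1, so λ ≡ 26.
  x = λ² - 19 - 21 = 676 - 40 ≡ 13; y = λ·(19 - 13) - 80 ≡ 76. → (13, 76)
6P: (13, 76) + (21, 43). λ = (43 - 76)/(21 - 13) ≡ 56/8 mod 89. 8⁻¹ ≡ 78 (mod 89) since 8·78 = 624 ≡ 1, so λ ≡ 7.
  x = λ² - 13 - 21 = 49 - 34 ≡ 15; y = λ·(13 - 15) - 76 ≡ 88. → (15, 88)
7P: (15, 88) + (21, 43). λ = (43 - 88)/(21 - 15) ≡ 44/6 mod 89. 6⁻¹ ≡ 15 (mod 89), so λ ≡ 37.
  x = λ² - 15 - 21 = 1369 - 36 ≡ 87; y = λ·(15 - 87) - 88 ≡ 7. → (87, 7)
8P: (87, 7) + (21, 43). λ = (43 - 7)/(21 - 87) ≡ 36/23 mod 89. 23⁻¹ ≡ 31 (mod 89), so λ ≡ 48.
  x = λ² - 87 - 21 = 2304 - 108 ≡ 60; y = λ·(87 - 60) - 7 ≡ 43. → (60, 43)
9P: (60, 43) + (21, 43). λ = (43 - 43)/(21 - 60) ≡ 0/50 mod 89. 50⁻¹ ≡ 73 (mod 89), so λ ≡ 0.
  x = λ² - 60 - 21 = 0 - 81 ≡ 8; y = λ·(60 - 8) - 43 ≡ 46. → (8, 46)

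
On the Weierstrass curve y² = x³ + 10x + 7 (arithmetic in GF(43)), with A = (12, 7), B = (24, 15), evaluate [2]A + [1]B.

First 2A:
Repeated addition: build up to 2A.
2A: tangent at (12, 7): λ = (3·12² + 10)/(2·7) ≡ 12/14. 14⁻¹ ≡ 40 (mod 43), so λ ≡ 12·40 ≡ 7.
  x = λ² - 12 - 12 = 49 - 24 ≡ 25; y = λ·(12 - 25) - 7 ≡ 31. → (25, 31)
2A = (25, 31).
Finally 2A + B:
(25, 31) + (24, 15). λ = (15 - 31)/(24 - 25) ≡ 27/42 mod 43. 42⁻¹ ≡ 42 (mod 43) since 42·42 = 1764 ≡ 1, so λ ≡ 16.
  x = λ² - 25 - 24 = 256 - 49 ≡ 35; y = λ·(25 - 35) - 31 ≡ 24. → (35, 24)

(35, 24)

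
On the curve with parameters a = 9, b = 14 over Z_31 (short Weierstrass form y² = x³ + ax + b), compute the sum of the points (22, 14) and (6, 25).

(22, 17)

(22, 14) + (6, 25). λ = (25 - 14)/(6 - 22) ≡ 11/15 mod 31. 15⁻¹ ≡ 29 (mod 31), so λ ≡ 9.
  x = λ² - 22 - 6 = 81 - 28 ≡ 22; y = λ·(22 - 22) - 14 ≡ 17. → (22, 17)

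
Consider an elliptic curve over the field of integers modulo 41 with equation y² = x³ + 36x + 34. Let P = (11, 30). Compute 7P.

(2, 14)

Double-and-add on 7 = (111)₂. Start with P = (11, 30) for the leading 1-bit.
double: tangent at (11, 30): λ = (3·11² + 36)/(2·30) ≡ 30/19. 19⁻¹ ≡ 13 (mod 41), so λ ≡ 30·13 ≡ 21.
  x = λ² - 11 - 11 = 441 - 22 ≡ 9; y = λ·(11 - 9) - 30 ≡ 12. → (9, 12)
add P: (9, 12) + (11, 30). λ = (30 - 12)/(11 - 9) ≡ 18/2 mod 41. 2⁻¹ ≡ 21 (mod 41) since 2·21 = 42 ≡ 1, so λ ≡ 9.
  x = λ² - 9 - 11 = 81 - 20 ≡ 20; y = λ·(9 - 20) - 12 ≡ 12. → (20, 12)
double: tangent at (20, 12): λ = (3·20² + 36)/(2·12) ≡ 6/24. 24⁻¹ ≡ 12 (mod 41), so λ ≡ 6·12 ≡ 31.
  x = λ² - 20 - 20 = 961 - 40 ≡ 19; y = λ·(20 - 19) - 12 ≡ 19. → (19, 19)
add P: (19, 19) + (11, 30). λ = (30 - 19)/(11 - 19) ≡ 11/33 mod 41. 33⁻¹ ≡ 5 (mod 41) since 33·5 = 165 ≡ 1, so λ ≡ 14.
  x = λ² - 19 - 11 = 196 - 30 ≡ 2; y = λ·(19 - 2) - 19 ≡ 14. → (2, 14)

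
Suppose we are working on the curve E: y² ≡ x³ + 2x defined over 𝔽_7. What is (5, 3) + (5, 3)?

(4, 4)

tangent at (5, 3): λ = (3·5² + 2)/(2·3) ≡ 0/6. 6⁻¹ ≡ 6 (mod 7) since 6·6 = 36 ≡ 1, so λ ≡ 0·6 ≡ 0.
  x = λ² - 5 - 5 = 0 - 10 ≡ 4; y = λ·(5 - 4) - 3 ≡ 4. → (4, 4)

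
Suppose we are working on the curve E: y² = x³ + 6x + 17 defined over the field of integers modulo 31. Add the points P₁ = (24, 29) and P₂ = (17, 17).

(29, 20)

(24, 29) + (17, 17). λ = (17 - 29)/(17 - 24) ≡ 19/24 mod 31. 24⁻¹ ≡ 22 (mod 31), so λ ≡ 15.
  x = λ² - 24 - 17 = 225 - 41 ≡ 29; y = λ·(24 - 29) - 29 ≡ 20. → (29, 20)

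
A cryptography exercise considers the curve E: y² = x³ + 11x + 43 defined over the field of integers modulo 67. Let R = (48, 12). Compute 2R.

(30, 38)

tangent at (48, 12): λ = (3·48² + 11)/(2·12) ≡ 22/24. 24⁻¹ ≡ 14 (mod 67), so λ ≡ 22·14 ≡ 40.
  x = λ² - 48 - 48 = 1600 - 96 ≡ 30; y = λ·(48 - 30) - 12 ≡ 38. → (30, 38)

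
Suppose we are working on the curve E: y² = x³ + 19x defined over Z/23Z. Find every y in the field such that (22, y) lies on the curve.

x³ + 19x + 0 = 11066 ≡ 3 (mod 23).
Square roots of 3 mod 23: 7 and 16 (since 7² = 49 ≡ 3).

7, 16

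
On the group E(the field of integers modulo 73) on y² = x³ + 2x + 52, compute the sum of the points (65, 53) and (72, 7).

(65, 53) + (72, 7). λ = (7 - 53)/(72 - 65) ≡ 27/7 mod 73. 7⁻¹ ≡ 21 (mod 73) since 7·21 = 147 ≡ 1, so λ ≡ 56.
  x = λ² - 65 - 72 = 3136 - 137 ≡ 6; y = λ·(65 - 6) - 53 ≡ 39. → (6, 39)

(6, 39)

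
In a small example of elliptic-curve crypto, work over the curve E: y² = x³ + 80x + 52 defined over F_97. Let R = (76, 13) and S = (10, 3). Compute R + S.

(43, 89)

(76, 13) + (10, 3). λ = (3 - 13)/(10 - 76) ≡ 87/31 mod 97. 31⁻¹ ≡ 72 (mod 97), so λ ≡ 56.
  x = λ² - 76 - 10 = 3136 - 86 ≡ 43; y = λ·(76 - 43) - 13 ≡ 89. → (43, 89)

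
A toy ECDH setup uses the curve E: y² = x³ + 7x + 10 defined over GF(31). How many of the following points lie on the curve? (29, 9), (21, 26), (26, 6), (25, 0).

(29, 9): 9² ≡ 19, rhs ≡ 19 → on.
(21, 26): 26² ≡ 25, rhs ≡ 25 → on.
(26, 6): 6² ≡ 5, rhs ≡ 5 → on.
(25, 0): 0² ≡ 0, rhs ≡ 0 → on.

4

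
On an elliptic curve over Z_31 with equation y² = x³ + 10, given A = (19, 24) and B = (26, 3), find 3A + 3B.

(11, 16)

First 3A:
Repeated addition: build up to 3A.
2A: tangent at (19, 24): λ = (3·19² + 0)/(2·24) ≡ 29/17. 17⁻¹ ≡ 11 (mod 31), so λ ≡ 29·11 ≡ 9.
  x = λ² - 19 - 19 = 81 - 38 ≡ 12; y = λ·(19 - 12) - 24 ≡ 8. → (12, 8)
3A: (12, 8) + (19, 24). λ = (24 - 8)/(19 - 12) ≡ 16/7 mod 31. 7⁻¹ ≡ 9 (mod 31), so λ ≡ 20.
  x = λ² - 12 - 19 = 400 - 31 ≡ 28; y = λ·(12 - 28) - 8 ≡ 13. → (28, 13)
3A = (28, 13).
Next 3B:
Repeated addition: build up to 3B.
2B: tangent at (26, 3): λ = (3·26² + 0)/(2·3) ≡ 13/6. 6⁻¹ ≡ 26 (mod 31) since 6·26 = 156 ≡ 1, so λ ≡ 13·26 ≡ 28.
  x = λ² - 26 - 26 = 784 - 52 ≡ 19; y = λ·(26 - 19) - 3 ≡ 7. → (19, 7)
3B: (19, 7) + (26, 3). λ = (3 - 7)/(26 - 19) ≡ 27/7 mod 31. 7⁻¹ ≡ 9 (mod 31), so λ ≡ 26.
  x = λ² - 19 - 26 = 676 - 45 ≡ 11; y = λ·(19 - 11) - 7 ≡ 15. → (11, 15)
3B = (11, 15).
Finally 3A + 3B:
(28, 13) + (11, 15). λ = (15 - 13)/(11 - 28) ≡ 2/14 mod 31. 14⁻¹ ≡ 20 (mod 31) since 14·20 = 280 ≡ 1, so λ ≡ 9.
  x = λ² - 28 - 11 = 81 - 39 ≡ 11; y = λ·(28 - 11) - 13 ≡ 16. → (11, 16)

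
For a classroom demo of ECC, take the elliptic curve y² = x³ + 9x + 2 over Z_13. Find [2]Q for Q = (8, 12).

tangent at (8, 12): λ = (3·8² + 9)/(2·12) ≡ 6/11. 11⁻¹ ≡ 6 (mod 13) since 11·6 = 66 ≡ 1, so λ ≡ 6·6 ≡ 10.
  x = λ² - 8 - 8 = 100 - 16 ≡ 6; y = λ·(8 - 6) - 12 ≡ 8. → (6, 8)

(6, 8)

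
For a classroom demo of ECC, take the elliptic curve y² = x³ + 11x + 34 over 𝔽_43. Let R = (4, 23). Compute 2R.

(30, 39)

tangent at (4, 23): λ = (3·4² + 11)/(2·23) ≡ 16/3. 3⁻¹ ≡ 29 (mod 43), so λ ≡ 16·29 ≡ 34.
  x = λ² - 4 - 4 = 1156 - 8 ≡ 30; y = λ·(4 - 30) - 23 ≡ 39. → (30, 39)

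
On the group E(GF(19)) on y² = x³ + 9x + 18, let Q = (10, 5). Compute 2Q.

tangent at (10, 5): λ = (3·10² + 9)/(2·5) ≡ 5/10. 10⁻¹ ≡ 2 (mod 19), so λ ≡ 5·2 ≡ 10.
  x = λ² - 10 - 10 = 100 - 20 ≡ 4; y = λ·(10 - 4) - 5 ≡ 17. → (4, 17)

(4, 17)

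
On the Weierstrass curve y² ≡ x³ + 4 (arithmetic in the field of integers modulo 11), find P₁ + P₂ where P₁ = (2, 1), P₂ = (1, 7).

(0, 9)

(2, 1) + (1, 7). λ = (7 - 1)/(1 - 2) ≡ 6/10 mod 11. 10⁻¹ ≡ 10 (mod 11), so λ ≡ 5.
  x = λ² - 2 - 1 = 25 - 3 ≡ 0; y = λ·(2 - 0) - 1 ≡ 9. → (0, 9)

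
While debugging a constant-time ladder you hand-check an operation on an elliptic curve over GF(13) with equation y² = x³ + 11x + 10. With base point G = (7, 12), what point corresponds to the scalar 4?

(4, 1)

Repeated addition: build up to 4G.
2G: tangent at (7, 12): λ = (3·7² + 11)/(2·12) ≡ 2/11. 11⁻¹ ≡ 6 (mod 13) since 11·6 = 66 ≡ 1, so λ ≡ 2·6 ≡ 12.
  x = λ² - 7 - 7 = 144 - 14 ≡ 0; y = λ·(7 - 0) - 12 ≡ 7. → (0, 7)
3G: (0, 7) + (7, 12). λ = (12 - 7)/(7 - 0) ≡ 5/7 mod 13. 7⁻¹ ≡ 2 (mod 13), so λ ≡ 10.
  x = λ² - 0 - 7 = 100 - 7 ≡ 2; y = λ·(0 - 2) - 7 ≡ 12. → (2, 12)
4G: (2, 12) + (7, 12). λ = (12 - 12)/(7 - 2) ≡ 0/5 mod 13. 5⁻¹ ≡ 8 (mod 13) since 5·8 = 40 ≡ 1, so λ ≡ 0.
  x = λ² - 2 - 7 = 0 - 9 ≡ 4; y = λ·(2 - 4) - 12 ≡ 1. → (4, 1)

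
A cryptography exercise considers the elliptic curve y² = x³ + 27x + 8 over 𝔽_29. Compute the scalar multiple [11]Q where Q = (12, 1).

Repeated addition: build up to 11Q.
2Q: tangent at (12, 1): λ = (3·12² + 27)/(2·1) ≡ 24/2. 2⁻¹ ≡ 15 (mod 29) since 2·15 = 30 ≡ 1, so λ ≡ 24·15 ≡ 12.
  x = λ² - 12 - 12 = 144 - 24 ≡ 4; y = λ·(12 - 4) - 1 ≡ 8. → (4, 8)
3Q: (4, 8) + (12, 1). λ = (1 - 8)/(12 - 4) ≡ 22/8 mod 29. 8⁻¹ ≡ 11 (mod 29) since 8·11 = 88 ≡ 1, so λ ≡ 10.
  x = λ² - 4 - 12 = 100 - 16 ≡ 26; y = λ·(4 - 26) - 8 ≡ 4. → (26, 4)
4Q: (26, 4) + (12, 1). λ = (1 - 4)/(12 - 26) ≡ 26/15 mod 29. 15⁻¹ ≡ 2 (mod 29) since 15·2 = 30 ≡ 1, so λ ≡ 23.
  x = λ² - 26 - 12 = 529 - 38 ≡ 27; y = λ·(26 - 27) - 4 ≡ 2. → (27, 2)
5Q: (27, 2) + (12, 1). λ = (1 - 2)/(12 - 27) ≡ 28/14 mod 29. 14⁻¹ ≡ 27 (mod 29), so λ ≡ 2.
  x = λ² - 27 - 12 = 4 - 39 ≡ 23; y = λ·(27 - 23) - 2 ≡ 6. → (23, 6)
6Q: (23, 6) + (12, 1). λ = (1 - 6)/(12 - 23) ≡ 24/18 mod 29. 18⁻¹ ≡ 21 (mod 29) since 18·21 = 378 ≡ 1, so λ ≡ 11.
  x = λ² - 23 - 12 = 121 - 35 ≡ 28; y = λ·(23 - 28) - 6 ≡ 26. → (28, 26)
7Q: (28, 26) + (12, 1). λ = (1 - 26)/(12 - 28) ≡ 4/13 mod 29. 13⁻¹ ≡ 9 (mod 29), so λ ≡ 7.
  x = λ² - 28 - 12 = 49 - 40 ≡ 9; y = λ·(28 - 9) - 26 ≡ 20. → (9, 20)
8Q: (9, 20) + (12, 1). λ = (1 - 20)/(12 - 9) ≡ 10/3 mod 29. 3⁻¹ ≡ 10 (mod 29), so λ ≡ 13.
  x = λ² - 9 - 12 = 169 - 21 ≡ 3; y = λ·(9 - 3) - 20 ≡ 0. → (3, 0)
9Q: (3, 0) + (12, 1). λ = (1 - 0)/(12 - 3) ≡ 1/9 mod 29. 9⁻¹ ≡ 13 (mod 29), so λ ≡ 13.
  x = λ² - 3 - 12 = 169 - 15 ≡ 9; y = λ·(3 - 9) - 0 ≡ 9. → (9, 9)
10Q: (9, 9) + (12, 1). λ = (1 - 9)/(12 - 9) ≡ 21/3 mod 29. 3⁻¹ ≡ 10 (mod 29) since 3·10 = 30 ≡ 1, so λ ≡ 7.
  x = λ² - 9 - 12 = 49 - 21 ≡ 28; y = λ·(9 - 28) - 9 ≡ 3. → (28, 3)
11Q: (28, 3) + (12, 1). λ = (1 - 3)/(12 - 28) ≡ 27/13 mod 29. 13⁻¹ ≡ 9 (mod 29), so λ ≡ 11.
  x = λ² - 28 - 12 = 121 - 40 ≡ 23; y = λ·(28 - 23) - 3 ≡ 23. → (23, 23)

(23, 23)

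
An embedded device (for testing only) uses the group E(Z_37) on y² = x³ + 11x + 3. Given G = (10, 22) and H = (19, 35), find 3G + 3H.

(20, 3)

First 3G:
Repeated addition: build up to 3G.
2G: tangent at (10, 22): λ = (3·10² + 11)/(2·22) ≡ 15/7. 7⁻¹ ≡ 16 (mod 37), so λ ≡ 15·16 ≡ 18.
  x = λ² - 10 - 10 = 324 - 20 ≡ 8; y = λ·(10 - 8) - 22 ≡ 14. → (8, 14)
3G: (8, 14) + (10, 22). λ = (22 - 14)/(10 - 8) ≡ 8/2 mod 37. 2⁻¹ ≡ 19 (mod 37), so λ ≡ 4.
  x = λ² - 8 - 10 = 16 - 18 ≡ 35; y = λ·(8 - 35) - 14 ≡ 26. → (35, 26)
3G = (35, 26).
Next 3H:
Repeated addition: build up to 3H.
2H: tangent at (19, 35): λ = (3·19² + 11)/(2·35) ≡ 21/33. 33⁻¹ ≡ 9 (mod 37), so λ ≡ 21·9 ≡ 4.
  x = λ² - 19 - 19 = 16 - 38 ≡ 15; y = λ·(19 - 15) - 35 ≡ 18. → (15, 18)
3H: (15, 18) + (19, 35). λ = (35 - 18)/(19 - 15) ≡ 17/4 mod 37. 4⁻¹ ≡ 28 (mod 37) since 4·28 = 112 ≡ 1, so λ ≡ 32.
  x = λ² - 15 - 19 = 1024 - 34 ≡ 28; y = λ·(15 - 28) - 18 ≡ 10. → (28, 10)
3H = (28, 10).
Finally 3G + 3H:
(35, 26) + (28, 10). λ = (10 - 26)/(28 - 35) ≡ 21/30 mod 37. 30⁻¹ ≡ 21 (mod 37), so λ ≡ 34.
  x = λ² - 35 - 28 = 1156 - 63 ≡ 20; y = λ·(35 - 20) - 26 ≡ 3. → (20, 3)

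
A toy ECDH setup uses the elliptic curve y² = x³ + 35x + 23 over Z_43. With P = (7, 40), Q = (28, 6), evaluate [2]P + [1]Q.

First 2P:
Repeated addition: build up to 2P.
2P: tangent at (7, 40): λ = (3·7² + 35)/(2·40) ≡ 10/37. 37⁻¹ ≡ 7 (mod 43), so λ ≡ 10·7 ≡ 27.
  x = λ² - 7 - 7 = 729 - 14 ≡ 27; y = λ·(7 - 27) - 40 ≡ 22. → (27, 22)
2P = (27, 22).
Finally 2P + Q:
(27, 22) + (28, 6). λ = (6 - 22)/(28 - 27) ≡ 27/1 mod 43. 1⁻¹ ≡ 1 (mod 43) since 1·1 = 1 ≡ 1, so λ ≡ 27.
  x = λ² - 27 - 28 = 729 - 55 ≡ 29; y = λ·(27 - 29) - 22 ≡ 10. → (29, 10)

(29, 10)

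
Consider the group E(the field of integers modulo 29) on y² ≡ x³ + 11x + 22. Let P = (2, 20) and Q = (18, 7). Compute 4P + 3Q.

First 4P:
Double-and-add on 4 = (100)₂. Start with P = (2, 20) for the leading 1-bit.
double: tangent at (2, 20): λ = (3·2² + 11)/(2·20) ≡ 23/11. 11⁻¹ ≡ 8 (mod 29), so λ ≡ 23·8 ≡ 10.
  x = λ² - 2 - 2 = 100 - 4 ≡ 9; y = λ·(2 - 9) - 20 ≡ 26. → (9, 26)
double: tangent at (9, 26): λ = (3·9² + 11)/(2·26) ≡ 22/23. 23⁻¹ ≡ 24 (mod 29), so λ ≡ 22·24 ≡ 6.
  x = λ² - 9 - 9 = 36 - 18 ≡ 18; y = λ·(9 - 18) - 26 ≡ 7. → (18, 7)
4P = (18, 7).
Next 3Q:
Repeated addition: build up to 3Q.
2Q: tangent at (18, 7): λ = (3·18² + 11)/(2·7) ≡ 26/14. 14⁻¹ ≡ 27 (mod 29), so λ ≡ 26·27 ≡ 6.
  x = λ² - 18 - 18 = 36 - 36 ≡ 0; y = λ·(18 - 0) - 7 ≡ 14. → (0, 14)
3Q: (0, 14) + (18, 7). λ = (7 - 14)/(18 - 0) ≡ 22/18 mod 29. 18⁻¹ ≡ 21 (mod 29), so λ ≡ 27.
  x = λ² - 0 - 18 = 729 - 18 ≡ 15; y = λ·(0 - 15) - 14 ≡ 16. → (15, 16)
3Q = (15, 16).
Finally 4P + 3Q:
(18, 7) + (15, 16). λ = (16 - 7)/(15 - 18) ≡ 9/26 mod 29. 26⁻¹ ≡ 19 (mod 29) since 26·19 = 494 ≡ 1, so λ ≡ 26.
  x = λ² - 18 - 15 = 676 - 33 ≡ 5; y = λ·(18 - 5) - 7 ≡ 12. → (5, 12)

(5, 12)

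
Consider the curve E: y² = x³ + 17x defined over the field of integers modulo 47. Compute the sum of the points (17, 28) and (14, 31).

(17, 19)

(17, 28) + (14, 31). λ = (31 - 28)/(14 - 17) ≡ 3/44 mod 47. 44⁻¹ ≡ 31 (mod 47) since 44·31 = 1364 ≡ 1, so λ ≡ 46.
  x = λ² - 17 - 14 = 2116 - 31 ≡ 17; y = λ·(17 - 17) - 28 ≡ 19. → (17, 19)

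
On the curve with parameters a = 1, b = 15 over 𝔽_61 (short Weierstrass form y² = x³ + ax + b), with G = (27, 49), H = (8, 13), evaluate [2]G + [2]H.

(3, 17)

First 2G:
Repeated addition: build up to 2G.
2G: tangent at (27, 49): λ = (3·27² + 1)/(2·49) ≡ 53/37. 37⁻¹ ≡ 33 (mod 61), so λ ≡ 53·33 ≡ 41.
  x = λ² - 27 - 27 = 1681 - 54 ≡ 41; y = λ·(27 - 41) - 49 ≡ 48. → (41, 48)
2G = (41, 48).
Next 2H:
Repeated addition: build up to 2H.
2H: tangent at (8, 13): λ = (3·8² + 1)/(2·13) ≡ 10/26. 26⁻¹ ≡ 54 (mod 61), so λ ≡ 10·54 ≡ 52.
  x = λ² - 8 - 8 = 2704 - 16 ≡ 4; y = λ·(8 - 4) - 13 ≡ 12. → (4, 12)
2H = (4, 12).
Finally 2G + 2H:
(41, 48) + (4, 12). λ = (12 - 48)/(4 - 41) ≡ 25/24 mod 61. 24⁻¹ ≡ 28 (mod 61), so λ ≡ 29.
  x = λ² - 41 - 4 = 841 - 45 ≡ 3; y = λ·(41 - 3) - 48 ≡ 17. → (3, 17)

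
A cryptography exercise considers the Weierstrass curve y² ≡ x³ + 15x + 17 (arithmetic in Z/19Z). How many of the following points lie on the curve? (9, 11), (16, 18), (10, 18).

(9, 11): 11² ≡ 7, rhs ≡ 7 → on.
(16, 18): 18² ≡ 1, rhs ≡ 2 → off.
(10, 18): 18² ≡ 1, rhs ≡ 8 → off.

1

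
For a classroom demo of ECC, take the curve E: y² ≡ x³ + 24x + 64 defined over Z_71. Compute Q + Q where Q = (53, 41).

tangent at (53, 41): λ = (3·53² + 24)/(2·41) ≡ 2/11. 11⁻¹ ≡ 13 (mod 71) since 11·13 = 143 ≡ 1, so λ ≡ 2·13 ≡ 26.
  x = λ² - 53 - 53 = 676 - 106 ≡ 2; y = λ·(53 - 2) - 41 ≡ 7. → (2, 7)

(2, 7)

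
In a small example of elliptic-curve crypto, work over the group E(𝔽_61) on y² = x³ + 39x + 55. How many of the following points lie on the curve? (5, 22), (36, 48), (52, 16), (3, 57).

3

(5, 22): 22² ≡ 57, rhs ≡ 9 → off.
(36, 48): 48² ≡ 47, rhs ≡ 47 → on.
(52, 16): 16² ≡ 12, rhs ≡ 12 → on.
(3, 57): 57² ≡ 16, rhs ≡ 16 → on.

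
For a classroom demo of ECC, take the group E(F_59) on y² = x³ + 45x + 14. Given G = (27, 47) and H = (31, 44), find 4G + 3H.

First 4G:
Double-and-add on 4 = (100)₂. Start with G = (27, 47) for the leading 1-bit.
double: tangent at (27, 47): λ = (3·27² + 45)/(2·47) ≡ 49/35. 35⁻¹ ≡ 27 (mod 59) since 35·27 = 945 ≡ 1, so λ ≡ 49·27 ≡ 25.
  x = λ² - 27 - 27 = 625 - 54 ≡ 40; y = λ·(27 - 40) - 47 ≡ 41. → (40, 41)
double: tangent at (40, 41): λ = (3·40² + 45)/(2·41) ≡ 7/23. 23⁻¹ ≡ 18 (mod 59), so λ ≡ 7·18 ≡ 8.
  x = λ² - 40 - 40 = 64 - 80 ≡ 43; y = λ·(40 - 43) - 41 ≡ 53. → (43, 53)
4G = (43, 53).
Next 3H:
Repeated addition: build up to 3H.
2H: tangent at (31, 44): λ = (3·31² + 45)/(2·44) ≡ 37/29. 29⁻¹ ≡ 57 (mod 59) since 29·57 = 1653 ≡ 1, so λ ≡ 37·57 ≡ 44.
  x = λ² - 31 - 31 = 1936 - 62 ≡ 45; y = λ·(31 - 45) - 44 ≡ 48. → (45, 48)
3H: (45, 48) + (31, 44). λ = (44 - 48)/(31 - 45) ≡ 55/45 mod 59. 45⁻¹ ≡ 21 (mod 59) since 45·21 = 945 ≡ 1, so λ ≡ 34.
  x = λ² - 45 - 31 = 1156 - 76 ≡ 18; y = λ·(45 - 18) - 48 ≡ 44. → (18, 44)
3H = (18, 44).
Finally 4G + 3H:
(43, 53) + (18, 44). λ = (44 - 53)/(18 - 43) ≡ 50/34 mod 59. 34⁻¹ ≡ 33 (mod 59), so λ ≡ 57.
  x = λ² - 43 - 18 = 3249 - 61 ≡ 2; y = λ·(43 - 2) - 53 ≡ 42. → (2, 42)

(2, 42)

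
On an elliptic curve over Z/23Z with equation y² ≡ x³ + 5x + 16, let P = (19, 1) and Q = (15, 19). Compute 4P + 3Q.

First 4P:
Repeated addition: build up to 4P.
2P: tangent at (19, 1): λ = (3·19² + 5)/(2·1) ≡ 7/2. 2⁻¹ ≡ 12 (mod 23) since 2·12 = 24 ≡ 1, so λ ≡ 7·12 ≡ 15.
  x = λ² - 19 - 19 = 225 - 38 ≡ 3; y = λ·(19 - 3) - 1 ≡ 9. → (3, 9)
3P: (3, 9) + (19, 1). λ = (1 - 9)/(19 - 3) ≡ 15/16 mod 23. 16⁻¹ ≡ 13 (mod 23), so λ ≡ 11.
  x = λ² - 3 - 19 = 121 - 22 ≡ 7; y = λ·(3 - 7) - 9 ≡ 16. → (7, 16)
4P: (7, 16) + (19, 1). λ = (1 - 16)/(19 - 7) ≡ 8/12 mod 23. 12⁻¹ ≡ 2 (mod 23) since 12·2 = 24 ≡ 1, so λ ≡ 16.
  x = λ² - 7 - 19 = 256 - 26 ≡ 0; y = λ·(7 - 0) - 16 ≡ 4. → (0, 4)
4P = (0, 4).
Next 3Q:
Repeated addition: build up to 3Q.
2Q: tangent at (15, 19): λ = (3·15² + 5)/(2·19) ≡ 13/15. 15⁻¹ ≡ 20 (mod 23) since 15·20 = 300 ≡ 1, so λ ≡ 13·20 ≡ 7.
  x = λ² - 15 - 15 = 49 - 30 ≡ 19; y = λ·(15 - 19) - 19 ≡ 22. → (19, 22)
3Q: (19, 22) + (15, 19). λ = (19 - 22)/(15 - 19) ≡ 20/19 mod 23. 19⁻¹ ≡ 17 (mod 23), so λ ≡ 18.
  x = λ² - 19 - 15 = 324 - 34 ≡ 14; y = λ·(19 - 14) - 22 ≡ 22. → (14, 22)
3Q = (14, 22).
Finally 4P + 3Q:
(0, 4) + (14, 22). λ = (22 - 4)/(14 - 0) ≡ 18/14 mod 23. 14⁻¹ ≡ 5 (mod 23), so λ ≡ 21.
  x = λ² - 0 - 14 = 441 - 14 ≡ 13; y = λ·(0 - 13) - 4 ≡ 22. → (13, 22)

(13, 22)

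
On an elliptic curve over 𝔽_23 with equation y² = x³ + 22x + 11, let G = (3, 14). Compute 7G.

(10, 14)

Double-and-add on 7 = (111)₂. Start with G = (3, 14) for the leading 1-bit.
double: tangent at (3, 14): λ = (3·3² + 22)/(2·14) ≡ 3/5. 5⁻¹ ≡ 14 (mod 23) since 5·14 = 70 ≡ 1, so λ ≡ 3·14 ≡ 19.
  x = λ² - 3 - 3 = 361 - 6 ≡ 10; y = λ·(3 - 10) - 14 ≡ 14. → (10, 14)
add G: (10, 14) + (3, 14). λ = (14 - 14)/(3 - 10) ≡ 0/16 mod 23. 16⁻¹ ≡ 13 (mod 23), so λ ≡ 0.
  x = λ² - 10 - 3 = 0 - 13 ≡ 10; y = λ·(10 - 10) - 14 ≡ 9. → (10, 9)
double: tangent at (10, 9): λ = (3·10² + 22)/(2·9) ≡ 0/18. 18⁻¹ ≡ 9 (mod 23), so λ ≡ 0·9 ≡ 0.
  x = λ² - 10 - 10 = 0 - 20 ≡ 3; y = λ·(10 - 3) - 9 ≡ 14. → (3, 14)
add G: tangent at (3, 14): λ = (3·3² + 22)/(2·14) ≡ 3/5. 5⁻¹ ≡ 14 (mod 23) since 5·14 = 70 ≡ 1, so λ ≡ 3·14 ≡ 19.
  x = λ² - 3 - 3 = 361 - 6 ≡ 10; y = λ·(3 - 10) - 14 ≡ 14. → (10, 14)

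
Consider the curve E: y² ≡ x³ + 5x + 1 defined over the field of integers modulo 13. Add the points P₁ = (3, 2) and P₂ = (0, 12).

(3, 2) + (0, 12). λ = (12 - 2)/(0 - 3) ≡ 10/10 mod 13. 10⁻¹ ≡ 4 (mod 13), so λ ≡ 1.
  x = λ² - 3 - 0 = 1 - 3 ≡ 11; y = λ·(3 - 11) - 2 ≡ 3. → (11, 3)

(11, 3)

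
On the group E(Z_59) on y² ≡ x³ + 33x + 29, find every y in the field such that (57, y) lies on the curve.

x³ + 33x + 29 = 187103 ≡ 14 (mod 59).
14 is a non-residue mod 59; no y exists.

none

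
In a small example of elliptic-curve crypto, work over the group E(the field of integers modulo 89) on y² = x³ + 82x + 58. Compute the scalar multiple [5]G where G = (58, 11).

Double-and-add on 5 = (101)₂. Start with G = (58, 11) for the leading 1-bit.
double: tangent at (58, 11): λ = (3·58² + 82)/(2·11) ≡ 28/22. 22⁻¹ ≡ 85 (mod 89), so λ ≡ 28·85 ≡ 66.
  x = λ² - 58 - 58 = 4356 - 116 ≡ 57; y = λ·(58 - 57) - 11 ≡ 55. → (57, 55)
double: tangent at (57, 55): λ = (3·57² + 82)/(2·55) ≡ 39/21. 21⁻¹ ≡ 17 (mod 89), so λ ≡ 39·17 ≡ 40.
  x = λ² - 57 - 57 = 1600 - 114 ≡ 62; y = λ·(57 - 62) - 55 ≡ 12. → (62, 12)
add G: (62, 12) + (58, 11). λ = (11 - 12)/(58 - 62) ≡ 88/85 mod 89. 85⁻¹ ≡ 22 (mod 89), so λ ≡ 67.
  x = λ² - 62 - 58 = 4489 - 120 ≡ 8; y = λ·(62 - 8) - 12 ≡ 46. → (8, 46)

(8, 46)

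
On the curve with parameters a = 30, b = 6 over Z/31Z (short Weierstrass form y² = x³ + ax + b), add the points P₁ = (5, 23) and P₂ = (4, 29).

(27, 16)

(5, 23) + (4, 29). λ = (29 - 23)/(4 - 5) ≡ 6/30 mod 31. 30⁻¹ ≡ 30 (mod 31), so λ ≡ 25.
  x = λ² - 5 - 4 = 625 - 9 ≡ 27; y = λ·(5 - 27) - 23 ≡ 16. → (27, 16)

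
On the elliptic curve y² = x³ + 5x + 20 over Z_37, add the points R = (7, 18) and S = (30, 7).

(11, 0)

(7, 18) + (30, 7). λ = (7 - 18)/(30 - 7) ≡ 26/23 mod 37. 23⁻¹ ≡ 29 (mod 37), so λ ≡ 14.
  x = λ² - 7 - 30 = 196 - 37 ≡ 11; y = λ·(7 - 11) - 18 ≡ 0. → (11, 0)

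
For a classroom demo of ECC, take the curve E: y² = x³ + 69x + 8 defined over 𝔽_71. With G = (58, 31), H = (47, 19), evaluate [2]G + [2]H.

(60, 41)

First 2G:
Repeated addition: build up to 2G.
2G: tangent at (58, 31): λ = (3·58² + 69)/(2·31) ≡ 8/62. 62⁻¹ ≡ 63 (mod 71) since 62·63 = 3906 ≡ 1, so λ ≡ 8·63 ≡ 7.
  x = λ² - 58 - 58 = 49 - 116 ≡ 4; y = λ·(58 - 4) - 31 ≡ 63. → (4, 63)
2G = (4, 63).
Next 2H:
Repeated addition: build up to 2H.
2H: tangent at (47, 19): λ = (3·47² + 69)/(2·19) ≡ 22/38. 38⁻¹ ≡ 43 (mod 71), so λ ≡ 22·43 ≡ 23.
  x = λ² - 47 - 47 = 529 - 94 ≡ 9; y = λ·(47 - 9) - 19 ≡ 3. → (9, 3)
2H = (9, 3).
Finally 2G + 2H:
(4, 63) + (9, 3). λ = (3 - 63)/(9 - 4) ≡ 11/5 mod 71. 5⁻¹ ≡ 57 (mod 71), so λ ≡ 59.
  x = λ² - 4 - 9 = 3481 - 13 ≡ 60; y = λ·(4 - 60) - 63 ≡ 41. → (60, 41)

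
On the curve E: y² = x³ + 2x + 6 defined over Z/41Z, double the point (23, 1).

tangent at (23, 1): λ = (3·23² + 2)/(2·1) ≡ 31/2. 2⁻¹ ≡ 21 (mod 41) since 2·21 = 42 ≡ 1, so λ ≡ 31·21 ≡ 36.
  x = λ² - 23 - 23 = 1296 - 46 ≡ 20; y = λ·(23 - 20) - 1 ≡ 25. → (20, 25)

(20, 25)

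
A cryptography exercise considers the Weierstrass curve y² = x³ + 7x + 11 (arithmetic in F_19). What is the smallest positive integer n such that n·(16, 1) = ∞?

2P: tangent at (16, 1): λ = (3·16² + 7)/(2·1) ≡ 15/2. 2⁻¹ ≡ 10 (mod 19), so λ ≡ 15·10 ≡ 17.
  x = λ² - 16 - 16 = 289 - 32 ≡ 10; y = λ·(16 - 10) - 1 ≡ 6. → (10, 6)
3P: (10, 6) + (16, 1). λ = (1 - 6)/(16 - 10) ≡ 14/6 mod 19. 6⁻¹ ≡ 16 (mod 19), so λ ≡ 15.
  x = λ² - 10 - 16 = 225 - 26 ≡ 9; y = λ·(10 - 9) - 6 ≡ 9. → (9, 9)
4P: (9, 9) + (16, 1). λ = (1 - 9)/(16 - 9) ≡ 11/7 mod 19. 7⁻¹ ≡ 11 (mod 19), so λ ≡ 7.
  x = λ² - 9 - 16 = 49 - 25 ≡ 5; y = λ·(9 - 5) - 9 ≡ 0. → (5, 0)
5P: (5, 0) + (16, 1). λ = (1 - 0)/(16 - 5) ≡ 1/11 mod 19. 11⁻¹ ≡ 7 (mod 19) since 11·7 = 77 ≡ 1, so λ ≡ 7.
  x = λ² - 5 - 16 = 49 - 21 ≡ 9; y = λ·(5 - 9) - 0 ≡ 10. → (9, 10)
6P: (9, 10) + (16, 1). λ = (1 - 10)/(16 - 9) ≡ 10/7 mod 19. 7⁻¹ ≡ 11 (mod 19), so λ ≡ 15.
  x = λ² - 9 - 16 = 225 - 25 ≡ 10; y = λ·(9 - 10) - 10 ≡ 13. → (10, 13)
7P: (10, 13) + (16, 1). λ = (1 - 13)/(16 - 10) ≡ 7/6 mod 19. 6⁻¹ ≡ 16 (mod 19), so λ ≡ 17.
  x = λ² - 10 - 16 = 289 - 26 ≡ 16; y = λ·(10 - 16) - 13 ≡ 18. → (16, 18)
8P: (16, 18) + (16, 1): same x and y₁ ≡ -y₂, so the sum is ∞.
8P = ∞, so the order is 8.

8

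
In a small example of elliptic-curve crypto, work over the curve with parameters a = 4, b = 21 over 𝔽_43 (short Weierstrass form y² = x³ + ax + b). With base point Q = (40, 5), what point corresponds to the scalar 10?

Double-and-add on 10 = (1010)₂. Start with Q = (40, 5) for the leading 1-bit.
double: tangent at (40, 5): λ = (3·40² + 4)/(2·5) ≡ 31/10. 10⁻¹ ≡ 13 (mod 43) since 10·13 = 130 ≡ 1, so λ ≡ 31·13 ≡ 16.
  x = λ² - 40 - 40 = 256 - 80 ≡ 4; y = λ·(40 - 4) - 5 ≡ 12. → (4, 12)
double: tangent at (4, 12): λ = (3·4² + 4)/(2·12) ≡ 9/24. 24⁻¹ ≡ 9 (mod 43) since 24·9 = 216 ≡ 1, so λ ≡ 9·9 ≡ 38.
  x = λ² - 4 - 4 = 1444 - 8 ≡ 17; y = λ·(4 - 17) - 12 ≡ 10. → (17, 10)
add Q: (17, 10) + (40, 5). λ = (5 - 10)/(40 - 17) ≡ 38/23 mod 43. 23⁻¹ ≡ 15 (mod 43), so λ ≡ 11.
  x = λ² - 17 - 40 = 121 - 57 ≡ 21; y = λ·(17 - 21) - 10 ≡ 32. → (21, 32)
double: tangent at (21, 32): λ = (3·21² + 4)/(2·32) ≡ 37/21. 21⁻¹ ≡ 41 (mod 43), so λ ≡ 37·41 ≡ 12.
  x = λ² - 21 - 21 = 144 - 42 ≡ 16; y = λ·(21 - 16) - 32 ≡ 28. → (16, 28)

(16, 28)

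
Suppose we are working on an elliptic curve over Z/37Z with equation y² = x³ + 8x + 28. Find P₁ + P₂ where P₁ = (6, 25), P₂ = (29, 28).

(23, 13)

(6, 25) + (29, 28). λ = (28 - 25)/(29 - 6) ≡ 3/23 mod 37. 23⁻¹ ≡ 29 (mod 37), so λ ≡ 13.
  x = λ² - 6 - 29 = 169 - 35 ≡ 23; y = λ·(6 - 23) - 25 ≡ 13. → (23, 13)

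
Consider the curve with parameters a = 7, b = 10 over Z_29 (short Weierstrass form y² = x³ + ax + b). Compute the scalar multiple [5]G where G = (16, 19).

Double-and-add on 5 = (101)₂. Start with G = (16, 19) for the leading 1-bit.
double: tangent at (16, 19): λ = (3·16² + 7)/(2·19) ≡ 21/9. 9⁻¹ ≡ 13 (mod 29) since 9·13 = 117 ≡ 1, so λ ≡ 21·13 ≡ 12.
  x = λ² - 16 - 16 = 144 - 32 ≡ 25; y = λ·(16 - 25) - 19 ≡ 18. → (25, 18)
double: tangent at (25, 18): λ = (3·25² + 7)/(2·18) ≡ 26/7. 7⁻¹ ≡ 25 (mod 29) since 7·25 = 175 ≡ 1, so λ ≡ 26·25 ≡ 12.
  x = λ² - 25 - 25 = 144 - 50 ≡ 7; y = λ·(25 - 7) - 18 ≡ 24. → (7, 24)
add G: (7, 24) + (16, 19). λ = (19 - 24)/(16 - 7) ≡ 24/9 mod 29. 9⁻¹ ≡ 13 (mod 29) since 9·13 = 117 ≡ 1, so λ ≡ 22.
  x = λ² - 7 - 16 = 484 - 23 ≡ 26; y = λ·(7 - 26) - 24 ≡ 22. → (26, 22)

(26, 22)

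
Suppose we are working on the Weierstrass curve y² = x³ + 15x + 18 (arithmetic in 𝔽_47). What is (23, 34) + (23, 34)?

(28, 21)

tangent at (23, 34): λ = (3·23² + 15)/(2·34) ≡ 4/21. 21⁻¹ ≡ 9 (mod 47), so λ ≡ 4·9 ≡ 36.
  x = λ² - 23 - 23 = 1296 - 46 ≡ 28; y = λ·(23 - 28) - 34 ≡ 21. → (28, 21)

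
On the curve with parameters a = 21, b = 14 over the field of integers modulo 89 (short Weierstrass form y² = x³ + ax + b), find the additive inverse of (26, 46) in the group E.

-(26, 46) = (26, -46 mod 89) = (26, 43).

(26, 43)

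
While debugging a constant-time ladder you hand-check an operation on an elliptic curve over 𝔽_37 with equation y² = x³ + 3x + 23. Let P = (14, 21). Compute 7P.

(12, 23)

Repeated addition: build up to 7P.
2P: tangent at (14, 21): λ = (3·14² + 3)/(2·21) ≡ 36/5. 5⁻¹ ≡ 15 (mod 37) since 5·15 = 75 ≡ 1, so λ ≡ 36·15 ≡ 22.
  x = λ² - 14 - 14 = 484 - 28 ≡ 12; y = λ·(14 - 12) - 21 ≡ 23. → (12, 23)
3P: (12, 23) + (14, 21). λ = (21 - 23)/(14 - 12) ≡ 35/2 mod 37. 2⁻¹ ≡ 19 (mod 37) since 2·19 = 38 ≡ 1, so λ ≡ 36.
  x = λ² - 12 - 14 = 1296 - 26 ≡ 12; y = λ·(12 - 12) - 23 ≡ 14. → (12, 14)
4P: (12, 14) + (14, 21). λ = (21 - 14)/(14 - 12) ≡ 7/2 mod 37. 2⁻¹ ≡ 19 (mod 37) since 2·19 = 38 ≡ 1, so λ ≡ 22.
  x = λ² - 12 - 14 = 484 - 26 ≡ 14; y = λ·(12 - 14) - 14 ≡ 16. → (14, 16)
5P: (14, 16) + (14, 21): same x and y₁ ≡ -y₂, so the sum is 𝒪.
6P: 𝒪 + (14, 21) = (14, 21) (identity).
7P: tangent at (14, 21): λ = (3·14² + 3)/(2·21) ≡ 36/5. 5⁻¹ ≡ 15 (mod 37), so λ ≡ 36·15 ≡ 22.
  x = λ² - 14 - 14 = 484 - 28 ≡ 12; y = λ·(14 - 12) - 21 ≡ 23. → (12, 23)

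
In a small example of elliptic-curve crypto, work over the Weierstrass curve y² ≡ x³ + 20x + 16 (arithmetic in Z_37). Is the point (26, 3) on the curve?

y² = 3² ≡ 9; x³ + 20x + 16 = 18112 ≡ 19 (mod 37). 9 ≠ 19.

no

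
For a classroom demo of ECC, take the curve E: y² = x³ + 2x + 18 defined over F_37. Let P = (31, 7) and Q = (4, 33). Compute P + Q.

(31, 7) + (4, 33). λ = (33 - 7)/(4 - 31) ≡ 26/10 mod 37. 10⁻¹ ≡ 26 (mod 37), so λ ≡ 10.
  x = λ² - 31 - 4 = 100 - 35 ≡ 28; y = λ·(31 - 28) - 7 ≡ 23. → (28, 23)

(28, 23)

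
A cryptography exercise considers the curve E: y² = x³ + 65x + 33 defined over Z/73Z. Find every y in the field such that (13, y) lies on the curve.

3, 70

x³ + 65x + 33 = 3075 ≡ 9 (mod 73).
Square roots of 9 mod 73: 3 and 70 (since 3² = 9 ≡ 9).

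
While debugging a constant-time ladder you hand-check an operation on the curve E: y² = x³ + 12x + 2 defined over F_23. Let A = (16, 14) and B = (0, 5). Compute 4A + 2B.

First 4A:
Double-and-add on 4 = (100)₂. Start with A = (16, 14) for the leading 1-bit.
double: tangent at (16, 14): λ = (3·16² + 12)/(2·14) ≡ 21/5. 5⁻¹ ≡ 14 (mod 23) since 5·14 = 70 ≡ 1, so λ ≡ 21·14 ≡ 18.
  x = λ² - 16 - 16 = 324 - 32 ≡ 16; y = λ·(16 - 16) - 14 ≡ 9. → (16, 9)
double: tangent at (16, 9): λ = (3·16² + 12)/(2·9) ≡ 21/18. 18⁻¹ ≡ 9 (mod 23), so λ ≡ 21·9 ≡ 5.
  x = λ² - 16 - 16 = 25 - 32 ≡ 16; y = λ·(16 - 16) - 9 ≡ 14. → (16, 14)
4A = (16, 14).
Next 2B:
Repeated addition: build up to 2B.
2B: tangent at (0, 5): λ = (3·0² + 12)/(2·5) ≡ 12/10. 10⁻¹ ≡ 7 (mod 23), so λ ≡ 12·7 ≡ 15.
  x = λ² - 0 - 0 = 225 - 0 ≡ 18; y = λ·(0 - 18) - 5 ≡ 1. → (18, 1)
2B = (18, 1).
Finally 4A + 2B:
(16, 14) + (18, 1). λ = (1 - 14)/(18 - 16) ≡ 10/2 mod 23. 2⁻¹ ≡ 12 (mod 23), so λ ≡ 5.
  x = λ² - 16 - 18 = 25 - 34 ≡ 14; y = λ·(16 - 14) - 14 ≡ 19. → (14, 19)

(14, 19)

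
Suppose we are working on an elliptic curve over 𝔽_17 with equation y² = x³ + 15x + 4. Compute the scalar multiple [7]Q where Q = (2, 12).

Repeated addition: build up to 7Q.
2Q: tangent at (2, 12): λ = (3·2² + 15)/(2·12) ≡ 10/7. 7⁻¹ ≡ 5 (mod 17) since 7·5 = 35 ≡ 1, so λ ≡ 10·5 ≡ 16.
  x = λ² - 2 - 2 = 256 - 4 ≡ 14; y = λ·(2 - 14) - 12 ≡ 0. → (14, 0)
3Q: (14, 0) + (2, 12). λ = (12 - 0)/(2 - 14) ≡ 12/5 mod 17. 5⁻¹ ≡ 7 (mod 17) since 5·7 = 35 ≡ 1, so λ ≡ 16.
  x = λ² - 14 - 2 = 256 - 16 ≡ 2; y = λ·(14 - 2) - 0 ≡ 5. → (2, 5)
4Q: (2, 5) + (2, 12): same x and y₁ ≡ -y₂, so the sum is O.
5Q: O + (2, 12) = (2, 12) (identity).
6Q: tangent at (2, 12): λ = (3·2² + 15)/(2·12) ≡ 10/7. 7⁻¹ ≡ 5 (mod 17) since 7·5 = 35 ≡ 1, so λ ≡ 10·5 ≡ 16.
  x = λ² - 2 - 2 = 256 - 4 ≡ 14; y = λ·(2 - 14) - 12 ≡ 0. → (14, 0)
7Q: (14, 0) + (2, 12). λ = (12 - 0)/(2 - 14) ≡ 12/5 mod 17. 5⁻¹ ≡ 7 (mod 17) since 5·7 = 35 ≡ 1, so λ ≡ 16.
  x = λ² - 14 - 2 = 256 - 16 ≡ 2; y = λ·(14 - 2) - 0 ≡ 5. → (2, 5)

(2, 5)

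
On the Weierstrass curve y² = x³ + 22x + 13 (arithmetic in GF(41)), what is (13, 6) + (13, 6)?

tangent at (13, 6): λ = (3·13² + 22)/(2·6) ≡ 37/12. 12⁻¹ ≡ 24 (mod 41), so λ ≡ 37·24 ≡ 27.
  x = λ² - 13 - 13 = 729 - 26 ≡ 6; y = λ·(13 - 6) - 6 ≡ 19. → (6, 19)

(6, 19)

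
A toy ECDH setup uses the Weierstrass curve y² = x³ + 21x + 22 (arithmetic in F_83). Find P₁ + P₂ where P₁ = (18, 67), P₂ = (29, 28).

(52, 46)

(18, 67) + (29, 28). λ = (28 - 67)/(29 - 18) ≡ 44/11 mod 83. 11⁻¹ ≡ 68 (mod 83), so λ ≡ 4.
  x = λ² - 18 - 29 = 16 - 47 ≡ 52; y = λ·(18 - 52) - 67 ≡ 46. → (52, 46)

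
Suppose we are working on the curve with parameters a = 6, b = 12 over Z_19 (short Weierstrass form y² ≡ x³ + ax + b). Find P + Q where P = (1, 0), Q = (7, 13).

(1, 0) + (7, 13). λ = (13 - 0)/(7 - 1) ≡ 13/6 mod 19. 6⁻¹ ≡ 16 (mod 19) since 6·16 = 96 ≡ 1, so λ ≡ 18.
  x = λ² - 1 - 7 = 324 - 8 ≡ 12; y = λ·(1 - 12) - 0 ≡ 11. → (12, 11)

(12, 11)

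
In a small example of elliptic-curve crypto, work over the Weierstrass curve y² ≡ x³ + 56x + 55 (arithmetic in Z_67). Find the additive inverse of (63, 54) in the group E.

-(63, 54) = (63, -54 mod 67) = (63, 13).

(63, 13)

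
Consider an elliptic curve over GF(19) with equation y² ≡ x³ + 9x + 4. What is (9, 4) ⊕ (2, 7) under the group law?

(9, 4) + (2, 7). λ = (7 - 4)/(2 - 9) ≡ 3/12 mod 19. 12⁻¹ ≡ 8 (mod 19), so λ ≡ 5.
  x = λ² - 9 - 2 = 25 - 11 ≡ 14; y = λ·(9 - 14) - 4 ≡ 9. → (14, 9)

(14, 9)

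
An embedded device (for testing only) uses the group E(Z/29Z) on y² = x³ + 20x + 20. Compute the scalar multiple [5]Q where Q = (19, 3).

Double-and-add on 5 = (101)₂. Start with Q = (19, 3) for the leading 1-bit.
double: tangent at (19, 3): λ = (3·19² + 20)/(2·3) ≡ 1/6. 6⁻¹ ≡ 5 (mod 29), so λ ≡ 1·5 ≡ 5.
  x = λ² - 19 - 19 = 25 - 38 ≡ 16; y = λ·(19 - 16) - 3 ≡ 12. → (16, 12)
double: tangent at (16, 12): λ = (3·16² + 20)/(2·12) ≡ 5/24. 24⁻¹ ≡ 23 (mod 29), so λ ≡ 5·23 ≡ 28.
  x = λ² - 16 - 16 = 784 - 32 ≡ 27; y = λ·(16 - 27) - 12 ≡ 28. → (27, 28)
add Q: (27, 28) + (19, 3). λ = (3 - 28)/(19 - 27) ≡ 4/21 mod 29. 21⁻¹ ≡ 18 (mod 29) since 21·18 = 378 ≡ 1, so λ ≡ 14.
  x = λ² - 27 - 19 = 196 - 46 ≡ 5; y = λ·(27 - 5) - 28 ≡ 19. → (5, 19)

(5, 19)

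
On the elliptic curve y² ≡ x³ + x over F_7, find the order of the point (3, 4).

2P: tangent at (3, 4): λ = (3·3² + 1)/(2·4) ≡ 0/1. 1⁻¹ ≡ 1 (mod 7), so λ ≡ 0·1 ≡ 0.
  x = λ² - 3 - 3 = 0 - 6 ≡ 1; y = λ·(3 - 1) - 4 ≡ 3. → (1, 3)
3P: (1, 3) + (3, 4). λ = (4 - 3)/(3 - 1) ≡ 1/2 mod 7. 2⁻¹ ≡ 4 (mod 7), so λ ≡ 4.
  x = λ² - 1 - 3 = 16 - 4 ≡ 5; y = λ·(1 - 5) - 3 ≡ 2. → (5, 2)
4P: (5, 2) + (3, 4). λ = (4 - 2)/(3 - 5) ≡ 2/5 mod 7. 5⁻¹ ≡ 3 (mod 7), so λ ≡ 6.
  x = λ² - 5 - 3 = 36 - 8 ≡ 0; y = λ·(5 - 0) - 2 ≡ 0. → (0, 0)
5P: (0, 0) + (3, 4). λ = (4 - 0)/(3 - 0) ≡ 4/3 mod 7. 3⁻¹ ≡ 5 (mod 7) since 3·5 = 15 ≡ 1, so λ ≡ 6.
  x = λ² - 0 - 3 = 36 - 3 ≡ 5; y = λ·(0 - 5) - 0 ≡ 5. → (5, 5)
6P: (5, 5) + (3, 4). λ = (4 - 5)/(3 - 5) ≡ 6/5 mod 7. 5⁻¹ ≡ 3 (mod 7), so λ ≡ 4.
  x = λ² - 5 - 3 = 16 - 8 ≡ 1; y = λ·(5 - 1) - 5 ≡ 4. → (1, 4)
7P: (1, 4) + (3, 4). λ = (4 - 4)/(3 - 1) ≡ 0/2 mod 7. 2⁻¹ ≡ 4 (mod 7), so λ ≡ 0.
  x = λ² - 1 - 3 = 0 - 4 ≡ 3; y = λ·(1 - 3) - 4 ≡ 3. → (3, 3)
8P: (3, 3) + (3, 4): same x and y₁ ≡ -y₂, so the sum is ∞.
8P = ∞, so the order is 8.

8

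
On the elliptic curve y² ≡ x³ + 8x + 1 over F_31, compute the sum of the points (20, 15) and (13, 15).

(29, 16)

(20, 15) + (13, 15). λ = (15 - 15)/(13 - 20) ≡ 0/24 mod 31. 24⁻¹ ≡ 22 (mod 31), so λ ≡ 0.
  x = λ² - 20 - 13 = 0 - 33 ≡ 29; y = λ·(20 - 29) - 15 ≡ 16. → (29, 16)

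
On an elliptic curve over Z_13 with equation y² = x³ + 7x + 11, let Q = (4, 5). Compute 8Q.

Repeated addition: build up to 8Q.
2Q: tangent at (4, 5): λ = (3·4² + 7)/(2·5) ≡ 3/10. 10⁻¹ ≡ 4 (mod 13) since 10·4 = 40 ≡ 1, so λ ≡ 3·4 ≡ 12.
  x = λ² - 4 - 4 = 144 - 8 ≡ 6; y = λ·(4 - 6) - 5 ≡ 10. → (6, 10)
3Q: (6, 10) + (4, 5). λ = (5 - 10)/(4 - 6) ≡ 8/11 mod 13. 11⁻¹ ≡ 6 (mod 13), so λ ≡ 9.
  x = λ² - 6 - 4 = 81 - 10 ≡ 6; y = λ·(6 - 6) - 10 ≡ 3. → (6, 3)
4Q: (6, 3) + (4, 5). λ = (5 - 3)/(4 - 6) ≡ 2/11 mod 13. 11⁻¹ ≡ 6 (mod 13), so λ ≡ 12.
  x = λ² - 6 - 4 = 144 - 10 ≡ 4; y = λ·(6 - 4) - 3 ≡ 8. → (4, 8)
5Q: (4, 8) + (4, 5): same x and y₁ ≡ -y₂, so the sum is O.
6Q: O + (4, 5) = (4, 5) (identity).
7Q: tangent at (4, 5): λ = (3·4² + 7)/(2·5) ≡ 3/10. 10⁻¹ ≡ 4 (mod 13), so λ ≡ 3·4 ≡ 12.
  x = λ² - 4 - 4 = 144 - 8 ≡ 6; y = λ·(4 - 6) - 5 ≡ 10. → (6, 10)
8Q: (6, 10) + (4, 5). λ = (5 - 10)/(4 - 6) ≡ 8/11 mod 13. 11⁻¹ ≡ 6 (mod 13) since 11·6 = 66 ≡ 1, so λ ≡ 9.
  x = λ² - 6 - 4 = 81 - 10 ≡ 6; y = λ·(6 - 6) - 10 ≡ 3. → (6, 3)

(6, 3)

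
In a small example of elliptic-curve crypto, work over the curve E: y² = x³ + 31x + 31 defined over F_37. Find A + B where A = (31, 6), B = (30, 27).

(10, 34)

(31, 6) + (30, 27). λ = (27 - 6)/(30 - 31) ≡ 21/36 mod 37. 36⁻¹ ≡ 36 (mod 37), so λ ≡ 16.
  x = λ² - 31 - 30 = 256 - 61 ≡ 10; y = λ·(31 - 10) - 6 ≡ 34. → (10, 34)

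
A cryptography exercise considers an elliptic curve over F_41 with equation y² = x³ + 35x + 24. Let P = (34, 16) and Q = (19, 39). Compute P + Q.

(34, 16) + (19, 39). λ = (39 - 16)/(19 - 34) ≡ 23/26 mod 41. 26⁻¹ ≡ 30 (mod 41) since 26·30 = 780 ≡ 1, so λ ≡ 34.
  x = λ² - 34 - 19 = 1156 - 53 ≡ 37; y = λ·(34 - 37) - 16 ≡ 5. → (37, 5)

(37, 5)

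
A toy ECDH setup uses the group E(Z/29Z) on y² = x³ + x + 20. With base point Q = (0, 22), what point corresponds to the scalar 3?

(20, 6)

Repeated addition: build up to 3Q.
2Q: tangent at (0, 22): λ = (3·0² + 1)/(2·22) ≡ 1/15. 15⁻¹ ≡ 2 (mod 29), so λ ≡ 1·2 ≡ 2.
  x = λ² - 0 - 0 = 4 - 0 ≡ 4; y = λ·(0 - 4) - 22 ≡ 28. → (4, 28)
3Q: (4, 28) + (0, 22). λ = (22 - 28)/(0 - 4) ≡ 23/25 mod 29. 25⁻¹ ≡ 7 (mod 29) since 25·7 = 175 ≡ 1, so λ ≡ 16.
  x = λ² - 4 - 0 = 256 - 4 ≡ 20; y = λ·(4 - 20) - 28 ≡ 6. → (20, 6)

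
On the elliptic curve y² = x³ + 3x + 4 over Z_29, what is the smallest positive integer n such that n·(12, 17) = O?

2P: tangent at (12, 17): λ = (3·12² + 3)/(2·17) ≡ 0/5. 5⁻¹ ≡ 6 (mod 29), so λ ≡ 0·6 ≡ 0.
  x = λ² - 12 - 12 = 0 - 24 ≡ 5; y = λ·(12 - 5) - 17 ≡ 12. → (5, 12)
3P: (5, 12) + (12, 17). λ = (17 - 12)/(12 - 5) ≡ 5/7 mod 29. 7⁻¹ ≡ 25 (mod 29) since 7·25 = 175 ≡ 1, so λ ≡ 9.
  x = λ² - 5 - 12 = 81 - 17 ≡ 6; y = λ·(5 - 6) - 12 ≡ 8. → (6, 8)
4P: (6, 8) + (12, 17). λ = (17 - 8)/(12 - 6) ≡ 9/6 mod 29. 6⁻¹ ≡ 5 (mod 29) since 6·5 = 30 ≡ 1, so λ ≡ 16.
  x = λ² - 6 - 12 = 256 - 18 ≡ 6; y = λ·(6 - 6) - 8 ≡ 21. → (6, 21)
5P: (6, 21) + (12, 17). λ = (17 - 21)/(12 - 6) ≡ 25/6 mod 29. 6⁻¹ ≡ 5 (mod 29) since 6·5 = 30 ≡ 1, so λ ≡ 9.
  x = λ² - 6 - 12 = 81 - 18 ≡ 5; y = λ·(6 - 5) - 21 ≡ 17. → (5, 17)
6P: (5, 17) + (12, 17). λ = (17 - 17)/(12 - 5) ≡ 0/7 mod 29. 7⁻¹ ≡ 25 (mod 29) since 7·25 = 175 ≡ 1, so λ ≡ 0.
  x = λ² - 5 - 12 = 0 - 17 ≡ 12; y = λ·(5 - 12) - 17 ≡ 12. → (12, 12)
7P: (12, 12) + (12, 17): same x and y₁ ≡ -y₂, so the sum is O.
7P = O, so the order is 7.

7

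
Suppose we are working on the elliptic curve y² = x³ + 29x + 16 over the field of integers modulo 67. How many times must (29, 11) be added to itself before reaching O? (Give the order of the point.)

2P: tangent at (29, 11): λ = (3·29² + 29)/(2·11) ≡ 6/22. 22⁻¹ ≡ 64 (mod 67), so λ ≡ 6·64 ≡ 49.
  x = λ² - 29 - 29 = 2401 - 58 ≡ 65; y = λ·(29 - 65) - 11 ≡ 34. → (65, 34)
3P: (65, 34) + (29, 11). λ = (11 - 34)/(29 - 65) ≡ 44/31 mod 67. 31⁻¹ ≡ 13 (mod 67), so λ ≡ 36.
  x = λ² - 65 - 29 = 1296 - 94 ≡ 63; y = λ·(65 - 63) - 34 ≡ 38. → (63, 38)
4P: (63, 38) + (29, 11). λ = (11 - 38)/(29 - 63) ≡ 40/33 mod 67. 33⁻¹ ≡ 65 (mod 67) since 33·65 = 2145 ≡ 1, so λ ≡ 54.
  x = λ² - 63 - 29 = 2916 - 92 ≡ 10; y = λ·(63 - 10) - 38 ≡ 10. → (10, 10)
5P: (10, 10) + (29, 11). λ = (11 - 10)/(29 - 10) ≡ 1/19 mod 67. 19⁻¹ ≡ 60 (mod 67), so λ ≡ 60.
  x = λ² - 10 - 29 = 3600 - 39 ≡ 10; y = λ·(10 - 10) - 10 ≡ 57. → (10, 57)
6P: (10, 57) + (29, 11). λ = (11 - 57)/(29 - 10) ≡ 21/19 mod 67. 19⁻¹ ≡ 60 (mod 67), so λ ≡ 54.
  x = λ² - 10 - 29 = 2916 - 39 ≡ 63; y = λ·(10 - 63) - 57 ≡ 29. → (63, 29)
7P: (63, 29) + (29, 11). λ = (11 - 29)/(29 - 63) ≡ 49/33 mod 67. 33⁻¹ ≡ 65 (mod 67), so λ ≡ 36.
  x = λ² - 63 - 29 = 1296 - 92 ≡ 65; y = λ·(63 - 65) - 29 ≡ 33. → (65, 33)
8P: (65, 33) + (29, 11). λ = (11 - 33)/(29 - 65) ≡ 45/31 mod 67. 31⁻¹ ≡ 13 (mod 67), so λ ≡ 49.
  x = λ² - 65 - 29 = 2401 - 94 ≡ 29; y = λ·(65 - 29) - 33 ≡ 56. → (29, 56)
9P: (29, 56) + (29, 11): same x and y₁ ≡ -y₂, so the sum is O.
9P = O, so the order is 9.

9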